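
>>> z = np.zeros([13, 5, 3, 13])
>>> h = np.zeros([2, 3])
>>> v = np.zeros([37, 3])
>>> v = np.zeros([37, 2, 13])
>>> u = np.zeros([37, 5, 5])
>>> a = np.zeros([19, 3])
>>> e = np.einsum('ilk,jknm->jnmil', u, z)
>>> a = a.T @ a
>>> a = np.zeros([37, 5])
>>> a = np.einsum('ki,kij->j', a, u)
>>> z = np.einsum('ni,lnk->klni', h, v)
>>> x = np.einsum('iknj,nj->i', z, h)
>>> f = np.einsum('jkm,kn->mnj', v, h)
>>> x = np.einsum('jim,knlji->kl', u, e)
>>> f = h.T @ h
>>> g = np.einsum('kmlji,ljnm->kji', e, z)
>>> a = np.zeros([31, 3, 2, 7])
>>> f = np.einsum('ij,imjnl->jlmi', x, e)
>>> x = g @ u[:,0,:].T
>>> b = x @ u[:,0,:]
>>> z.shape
(13, 37, 2, 3)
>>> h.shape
(2, 3)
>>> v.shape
(37, 2, 13)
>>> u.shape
(37, 5, 5)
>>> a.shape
(31, 3, 2, 7)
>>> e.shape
(13, 3, 13, 37, 5)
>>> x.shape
(13, 37, 37)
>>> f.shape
(13, 5, 3, 13)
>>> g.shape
(13, 37, 5)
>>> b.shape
(13, 37, 5)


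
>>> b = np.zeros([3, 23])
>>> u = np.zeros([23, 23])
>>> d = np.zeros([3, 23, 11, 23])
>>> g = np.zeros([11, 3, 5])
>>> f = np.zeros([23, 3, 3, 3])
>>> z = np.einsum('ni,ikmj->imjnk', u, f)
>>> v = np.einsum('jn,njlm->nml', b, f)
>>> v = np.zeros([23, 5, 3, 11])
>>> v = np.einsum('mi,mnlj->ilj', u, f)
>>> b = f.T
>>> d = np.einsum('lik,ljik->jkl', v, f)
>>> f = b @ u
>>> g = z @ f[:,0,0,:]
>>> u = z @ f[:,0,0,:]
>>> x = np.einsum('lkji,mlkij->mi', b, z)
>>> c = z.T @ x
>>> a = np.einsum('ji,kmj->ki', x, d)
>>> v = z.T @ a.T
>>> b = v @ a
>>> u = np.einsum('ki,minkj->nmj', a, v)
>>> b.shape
(3, 23, 3, 3, 23)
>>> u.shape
(3, 3, 3)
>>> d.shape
(3, 3, 23)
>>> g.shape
(23, 3, 3, 23, 23)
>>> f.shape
(3, 3, 3, 23)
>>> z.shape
(23, 3, 3, 23, 3)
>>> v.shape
(3, 23, 3, 3, 3)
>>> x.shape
(23, 23)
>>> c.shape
(3, 23, 3, 3, 23)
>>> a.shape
(3, 23)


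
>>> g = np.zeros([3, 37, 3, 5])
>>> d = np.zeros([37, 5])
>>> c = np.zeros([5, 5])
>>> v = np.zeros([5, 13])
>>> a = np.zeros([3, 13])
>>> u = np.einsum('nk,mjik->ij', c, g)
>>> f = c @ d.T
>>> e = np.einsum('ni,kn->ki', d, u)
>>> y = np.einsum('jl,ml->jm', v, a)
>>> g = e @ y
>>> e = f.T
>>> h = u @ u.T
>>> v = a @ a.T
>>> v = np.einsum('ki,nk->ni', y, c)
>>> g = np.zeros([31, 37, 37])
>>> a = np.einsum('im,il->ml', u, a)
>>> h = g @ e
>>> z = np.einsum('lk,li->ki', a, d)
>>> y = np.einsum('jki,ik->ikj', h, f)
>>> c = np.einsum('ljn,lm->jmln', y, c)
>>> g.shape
(31, 37, 37)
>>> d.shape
(37, 5)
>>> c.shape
(37, 5, 5, 31)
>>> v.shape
(5, 3)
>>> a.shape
(37, 13)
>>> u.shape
(3, 37)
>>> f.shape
(5, 37)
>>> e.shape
(37, 5)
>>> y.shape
(5, 37, 31)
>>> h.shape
(31, 37, 5)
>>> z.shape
(13, 5)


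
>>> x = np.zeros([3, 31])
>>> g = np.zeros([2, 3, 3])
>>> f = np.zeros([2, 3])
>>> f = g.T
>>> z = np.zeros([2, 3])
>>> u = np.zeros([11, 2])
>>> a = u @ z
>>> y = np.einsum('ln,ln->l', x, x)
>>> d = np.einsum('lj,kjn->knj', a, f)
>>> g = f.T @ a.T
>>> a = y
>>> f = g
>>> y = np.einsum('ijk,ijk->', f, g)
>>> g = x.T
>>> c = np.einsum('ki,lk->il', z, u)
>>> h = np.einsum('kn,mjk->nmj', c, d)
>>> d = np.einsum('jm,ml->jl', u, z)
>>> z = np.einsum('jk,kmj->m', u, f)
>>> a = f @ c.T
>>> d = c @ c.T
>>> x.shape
(3, 31)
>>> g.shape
(31, 3)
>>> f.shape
(2, 3, 11)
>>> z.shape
(3,)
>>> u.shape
(11, 2)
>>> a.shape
(2, 3, 3)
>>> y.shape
()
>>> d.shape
(3, 3)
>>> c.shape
(3, 11)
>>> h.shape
(11, 3, 2)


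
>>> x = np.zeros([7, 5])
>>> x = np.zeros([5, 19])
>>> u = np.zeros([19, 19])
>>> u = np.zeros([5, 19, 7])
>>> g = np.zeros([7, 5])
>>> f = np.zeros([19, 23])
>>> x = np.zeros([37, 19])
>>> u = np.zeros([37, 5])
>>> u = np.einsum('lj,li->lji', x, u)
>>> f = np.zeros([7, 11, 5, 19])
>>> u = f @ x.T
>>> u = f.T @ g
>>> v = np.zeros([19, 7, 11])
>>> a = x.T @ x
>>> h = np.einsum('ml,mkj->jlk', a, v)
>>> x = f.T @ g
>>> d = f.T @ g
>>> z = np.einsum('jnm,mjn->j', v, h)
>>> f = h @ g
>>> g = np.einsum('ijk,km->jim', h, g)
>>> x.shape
(19, 5, 11, 5)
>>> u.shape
(19, 5, 11, 5)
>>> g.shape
(19, 11, 5)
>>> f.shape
(11, 19, 5)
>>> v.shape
(19, 7, 11)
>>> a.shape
(19, 19)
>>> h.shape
(11, 19, 7)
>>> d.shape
(19, 5, 11, 5)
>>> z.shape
(19,)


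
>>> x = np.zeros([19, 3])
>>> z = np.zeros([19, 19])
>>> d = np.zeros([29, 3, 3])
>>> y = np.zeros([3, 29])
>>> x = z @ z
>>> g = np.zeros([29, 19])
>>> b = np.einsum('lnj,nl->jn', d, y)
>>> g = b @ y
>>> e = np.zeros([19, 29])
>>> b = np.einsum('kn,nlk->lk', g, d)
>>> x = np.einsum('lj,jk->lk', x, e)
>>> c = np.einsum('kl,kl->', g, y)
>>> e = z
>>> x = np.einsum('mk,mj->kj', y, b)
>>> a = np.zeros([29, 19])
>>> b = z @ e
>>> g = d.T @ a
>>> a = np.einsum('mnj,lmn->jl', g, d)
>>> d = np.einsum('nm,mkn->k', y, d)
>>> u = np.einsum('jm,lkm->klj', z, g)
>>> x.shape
(29, 3)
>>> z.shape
(19, 19)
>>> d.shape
(3,)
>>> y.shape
(3, 29)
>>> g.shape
(3, 3, 19)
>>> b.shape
(19, 19)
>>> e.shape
(19, 19)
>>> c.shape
()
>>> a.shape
(19, 29)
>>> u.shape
(3, 3, 19)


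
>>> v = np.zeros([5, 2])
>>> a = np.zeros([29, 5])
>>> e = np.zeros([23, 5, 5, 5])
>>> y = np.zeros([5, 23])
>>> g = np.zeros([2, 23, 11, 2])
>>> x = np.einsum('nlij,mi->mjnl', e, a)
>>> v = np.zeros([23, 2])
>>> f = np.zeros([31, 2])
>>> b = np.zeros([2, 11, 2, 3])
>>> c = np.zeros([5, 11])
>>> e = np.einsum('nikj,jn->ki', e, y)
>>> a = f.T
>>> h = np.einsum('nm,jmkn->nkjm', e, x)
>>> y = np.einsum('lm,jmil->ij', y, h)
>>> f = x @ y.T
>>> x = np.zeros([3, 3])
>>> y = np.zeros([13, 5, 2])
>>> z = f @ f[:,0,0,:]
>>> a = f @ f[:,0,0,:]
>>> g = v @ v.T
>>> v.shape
(23, 2)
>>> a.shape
(29, 5, 23, 29)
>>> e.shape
(5, 5)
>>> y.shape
(13, 5, 2)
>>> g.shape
(23, 23)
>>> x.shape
(3, 3)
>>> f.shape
(29, 5, 23, 29)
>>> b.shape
(2, 11, 2, 3)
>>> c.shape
(5, 11)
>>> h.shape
(5, 23, 29, 5)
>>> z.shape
(29, 5, 23, 29)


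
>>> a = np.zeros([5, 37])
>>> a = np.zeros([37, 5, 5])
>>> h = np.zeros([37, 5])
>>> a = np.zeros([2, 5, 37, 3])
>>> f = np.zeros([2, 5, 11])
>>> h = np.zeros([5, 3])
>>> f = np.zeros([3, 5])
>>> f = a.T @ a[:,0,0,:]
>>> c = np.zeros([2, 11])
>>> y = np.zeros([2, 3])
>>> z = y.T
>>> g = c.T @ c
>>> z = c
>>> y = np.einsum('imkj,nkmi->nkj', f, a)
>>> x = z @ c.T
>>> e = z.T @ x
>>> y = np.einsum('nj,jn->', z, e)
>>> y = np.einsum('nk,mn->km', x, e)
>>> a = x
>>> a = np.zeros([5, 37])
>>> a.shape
(5, 37)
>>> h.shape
(5, 3)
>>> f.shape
(3, 37, 5, 3)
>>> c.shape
(2, 11)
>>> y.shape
(2, 11)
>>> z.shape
(2, 11)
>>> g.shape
(11, 11)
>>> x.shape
(2, 2)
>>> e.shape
(11, 2)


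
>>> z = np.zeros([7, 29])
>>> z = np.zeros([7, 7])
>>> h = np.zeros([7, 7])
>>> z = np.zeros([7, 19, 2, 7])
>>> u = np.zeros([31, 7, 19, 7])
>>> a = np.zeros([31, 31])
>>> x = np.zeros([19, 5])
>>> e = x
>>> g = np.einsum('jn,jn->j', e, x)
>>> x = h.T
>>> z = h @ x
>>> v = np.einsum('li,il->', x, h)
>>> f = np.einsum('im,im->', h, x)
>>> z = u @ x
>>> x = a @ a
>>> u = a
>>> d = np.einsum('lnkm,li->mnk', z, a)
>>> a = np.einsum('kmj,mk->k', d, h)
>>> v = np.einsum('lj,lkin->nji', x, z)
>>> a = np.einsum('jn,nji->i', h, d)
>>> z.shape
(31, 7, 19, 7)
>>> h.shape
(7, 7)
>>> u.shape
(31, 31)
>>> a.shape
(19,)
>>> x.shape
(31, 31)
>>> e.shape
(19, 5)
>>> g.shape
(19,)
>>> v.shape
(7, 31, 19)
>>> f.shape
()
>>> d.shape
(7, 7, 19)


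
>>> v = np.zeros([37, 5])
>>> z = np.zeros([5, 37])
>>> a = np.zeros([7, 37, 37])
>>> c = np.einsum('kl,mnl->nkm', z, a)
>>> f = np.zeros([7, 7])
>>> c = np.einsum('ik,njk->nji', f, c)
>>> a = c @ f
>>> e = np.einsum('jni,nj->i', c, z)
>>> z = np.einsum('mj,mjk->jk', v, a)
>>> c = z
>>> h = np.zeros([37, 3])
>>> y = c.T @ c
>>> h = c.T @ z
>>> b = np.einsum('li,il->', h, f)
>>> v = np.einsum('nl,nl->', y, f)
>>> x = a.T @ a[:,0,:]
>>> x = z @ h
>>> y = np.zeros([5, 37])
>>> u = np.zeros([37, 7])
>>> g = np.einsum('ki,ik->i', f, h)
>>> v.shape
()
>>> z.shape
(5, 7)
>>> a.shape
(37, 5, 7)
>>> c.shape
(5, 7)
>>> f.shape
(7, 7)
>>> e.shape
(7,)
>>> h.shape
(7, 7)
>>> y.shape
(5, 37)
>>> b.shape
()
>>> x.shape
(5, 7)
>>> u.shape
(37, 7)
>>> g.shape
(7,)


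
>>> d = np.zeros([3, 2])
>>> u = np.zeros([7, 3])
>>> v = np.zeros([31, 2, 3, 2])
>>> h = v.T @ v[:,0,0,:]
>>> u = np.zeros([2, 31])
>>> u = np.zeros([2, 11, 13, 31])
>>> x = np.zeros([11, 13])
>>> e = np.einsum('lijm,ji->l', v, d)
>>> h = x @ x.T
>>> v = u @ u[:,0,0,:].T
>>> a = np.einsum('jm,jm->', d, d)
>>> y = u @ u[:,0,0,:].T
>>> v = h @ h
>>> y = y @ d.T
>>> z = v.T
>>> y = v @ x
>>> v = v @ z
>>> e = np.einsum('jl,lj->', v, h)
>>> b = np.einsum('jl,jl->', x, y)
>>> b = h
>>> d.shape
(3, 2)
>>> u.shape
(2, 11, 13, 31)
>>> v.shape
(11, 11)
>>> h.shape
(11, 11)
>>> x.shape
(11, 13)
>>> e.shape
()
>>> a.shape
()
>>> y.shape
(11, 13)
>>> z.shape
(11, 11)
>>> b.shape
(11, 11)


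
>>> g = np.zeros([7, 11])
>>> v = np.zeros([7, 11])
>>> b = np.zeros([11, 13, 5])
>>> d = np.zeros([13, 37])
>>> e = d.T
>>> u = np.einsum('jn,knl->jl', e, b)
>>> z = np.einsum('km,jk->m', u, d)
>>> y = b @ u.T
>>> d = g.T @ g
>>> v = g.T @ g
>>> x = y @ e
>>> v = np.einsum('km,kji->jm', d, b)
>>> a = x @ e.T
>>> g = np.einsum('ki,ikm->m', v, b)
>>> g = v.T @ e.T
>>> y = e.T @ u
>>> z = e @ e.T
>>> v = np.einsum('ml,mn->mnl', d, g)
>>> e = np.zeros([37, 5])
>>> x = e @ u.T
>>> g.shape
(11, 37)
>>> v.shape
(11, 37, 11)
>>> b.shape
(11, 13, 5)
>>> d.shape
(11, 11)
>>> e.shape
(37, 5)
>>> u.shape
(37, 5)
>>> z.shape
(37, 37)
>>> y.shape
(13, 5)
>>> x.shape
(37, 37)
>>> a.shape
(11, 13, 37)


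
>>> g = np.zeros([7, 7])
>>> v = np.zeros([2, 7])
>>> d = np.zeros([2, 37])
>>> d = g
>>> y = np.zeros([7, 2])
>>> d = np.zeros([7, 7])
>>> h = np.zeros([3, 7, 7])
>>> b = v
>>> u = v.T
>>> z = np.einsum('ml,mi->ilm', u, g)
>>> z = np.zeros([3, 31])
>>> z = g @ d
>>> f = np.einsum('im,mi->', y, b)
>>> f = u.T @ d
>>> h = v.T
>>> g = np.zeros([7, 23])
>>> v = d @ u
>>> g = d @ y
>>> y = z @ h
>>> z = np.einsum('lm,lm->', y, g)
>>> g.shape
(7, 2)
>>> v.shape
(7, 2)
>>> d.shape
(7, 7)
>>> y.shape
(7, 2)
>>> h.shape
(7, 2)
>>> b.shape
(2, 7)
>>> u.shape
(7, 2)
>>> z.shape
()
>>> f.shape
(2, 7)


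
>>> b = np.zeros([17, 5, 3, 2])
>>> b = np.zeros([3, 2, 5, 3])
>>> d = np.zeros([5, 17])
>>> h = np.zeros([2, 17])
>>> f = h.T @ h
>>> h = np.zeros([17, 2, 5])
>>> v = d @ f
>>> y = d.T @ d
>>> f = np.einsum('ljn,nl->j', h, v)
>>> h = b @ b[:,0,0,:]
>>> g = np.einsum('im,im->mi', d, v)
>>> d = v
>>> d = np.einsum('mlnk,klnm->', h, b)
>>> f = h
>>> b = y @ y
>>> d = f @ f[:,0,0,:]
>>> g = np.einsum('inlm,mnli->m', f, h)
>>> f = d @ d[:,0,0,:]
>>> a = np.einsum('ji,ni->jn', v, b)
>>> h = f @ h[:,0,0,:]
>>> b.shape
(17, 17)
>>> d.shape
(3, 2, 5, 3)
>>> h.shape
(3, 2, 5, 3)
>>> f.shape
(3, 2, 5, 3)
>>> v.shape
(5, 17)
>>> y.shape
(17, 17)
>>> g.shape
(3,)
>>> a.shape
(5, 17)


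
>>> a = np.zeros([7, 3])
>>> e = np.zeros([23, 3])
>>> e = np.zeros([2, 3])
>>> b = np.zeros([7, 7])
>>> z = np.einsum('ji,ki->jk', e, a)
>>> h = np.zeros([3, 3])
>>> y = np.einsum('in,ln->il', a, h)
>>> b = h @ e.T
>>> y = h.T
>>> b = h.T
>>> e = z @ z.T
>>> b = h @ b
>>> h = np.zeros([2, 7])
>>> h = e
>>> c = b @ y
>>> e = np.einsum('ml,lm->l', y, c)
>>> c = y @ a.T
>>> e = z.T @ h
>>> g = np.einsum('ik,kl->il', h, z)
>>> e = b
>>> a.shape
(7, 3)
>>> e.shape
(3, 3)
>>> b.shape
(3, 3)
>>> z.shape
(2, 7)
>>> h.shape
(2, 2)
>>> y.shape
(3, 3)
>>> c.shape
(3, 7)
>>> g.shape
(2, 7)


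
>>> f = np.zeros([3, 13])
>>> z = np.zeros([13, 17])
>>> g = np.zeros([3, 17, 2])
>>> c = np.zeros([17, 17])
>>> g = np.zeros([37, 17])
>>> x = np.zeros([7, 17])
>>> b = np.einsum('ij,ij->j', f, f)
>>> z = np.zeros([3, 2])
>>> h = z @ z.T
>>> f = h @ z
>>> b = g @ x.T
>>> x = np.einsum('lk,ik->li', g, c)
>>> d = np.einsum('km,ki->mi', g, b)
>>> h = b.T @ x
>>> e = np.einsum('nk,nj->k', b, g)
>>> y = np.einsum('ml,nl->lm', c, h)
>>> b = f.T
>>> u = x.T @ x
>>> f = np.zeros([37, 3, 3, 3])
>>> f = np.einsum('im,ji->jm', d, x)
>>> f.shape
(37, 7)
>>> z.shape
(3, 2)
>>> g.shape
(37, 17)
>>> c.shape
(17, 17)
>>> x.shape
(37, 17)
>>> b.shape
(2, 3)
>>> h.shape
(7, 17)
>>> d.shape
(17, 7)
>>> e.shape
(7,)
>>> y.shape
(17, 17)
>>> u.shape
(17, 17)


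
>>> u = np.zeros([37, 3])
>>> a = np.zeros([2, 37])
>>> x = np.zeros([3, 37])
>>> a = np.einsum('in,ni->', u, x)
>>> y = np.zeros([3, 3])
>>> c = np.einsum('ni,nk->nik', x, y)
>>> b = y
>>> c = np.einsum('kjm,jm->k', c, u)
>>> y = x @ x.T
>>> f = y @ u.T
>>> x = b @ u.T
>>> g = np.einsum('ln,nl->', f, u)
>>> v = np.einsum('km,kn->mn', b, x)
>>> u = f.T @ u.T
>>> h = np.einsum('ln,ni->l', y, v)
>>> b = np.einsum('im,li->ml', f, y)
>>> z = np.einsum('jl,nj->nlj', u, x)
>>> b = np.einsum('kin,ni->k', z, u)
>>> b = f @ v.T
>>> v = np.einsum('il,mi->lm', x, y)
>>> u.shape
(37, 37)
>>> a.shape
()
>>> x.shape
(3, 37)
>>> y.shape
(3, 3)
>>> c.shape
(3,)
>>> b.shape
(3, 3)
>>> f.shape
(3, 37)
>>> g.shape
()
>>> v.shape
(37, 3)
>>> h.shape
(3,)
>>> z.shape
(3, 37, 37)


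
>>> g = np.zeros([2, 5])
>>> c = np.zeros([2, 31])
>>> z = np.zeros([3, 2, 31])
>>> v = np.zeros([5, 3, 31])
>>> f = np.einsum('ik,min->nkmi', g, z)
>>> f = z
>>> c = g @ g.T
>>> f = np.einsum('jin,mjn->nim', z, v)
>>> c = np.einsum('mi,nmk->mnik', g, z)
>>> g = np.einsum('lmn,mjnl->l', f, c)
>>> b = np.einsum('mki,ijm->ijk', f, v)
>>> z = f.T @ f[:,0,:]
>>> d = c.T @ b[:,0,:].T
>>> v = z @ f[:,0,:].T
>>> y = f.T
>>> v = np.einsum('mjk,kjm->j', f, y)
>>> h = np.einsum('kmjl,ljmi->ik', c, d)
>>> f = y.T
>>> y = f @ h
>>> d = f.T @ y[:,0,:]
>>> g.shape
(31,)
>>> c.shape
(2, 3, 5, 31)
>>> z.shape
(5, 2, 5)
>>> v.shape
(2,)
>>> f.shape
(31, 2, 5)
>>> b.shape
(5, 3, 2)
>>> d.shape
(5, 2, 2)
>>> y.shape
(31, 2, 2)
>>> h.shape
(5, 2)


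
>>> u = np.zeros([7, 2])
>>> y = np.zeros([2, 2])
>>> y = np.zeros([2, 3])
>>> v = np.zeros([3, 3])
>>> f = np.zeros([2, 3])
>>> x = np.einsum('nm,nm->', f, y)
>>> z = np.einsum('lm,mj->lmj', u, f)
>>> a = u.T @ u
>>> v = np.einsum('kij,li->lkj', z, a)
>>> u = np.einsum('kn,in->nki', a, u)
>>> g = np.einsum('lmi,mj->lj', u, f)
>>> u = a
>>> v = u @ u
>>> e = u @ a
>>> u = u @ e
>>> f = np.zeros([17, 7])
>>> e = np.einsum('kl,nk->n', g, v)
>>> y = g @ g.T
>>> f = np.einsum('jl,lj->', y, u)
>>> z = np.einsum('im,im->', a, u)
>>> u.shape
(2, 2)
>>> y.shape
(2, 2)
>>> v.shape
(2, 2)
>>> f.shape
()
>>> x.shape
()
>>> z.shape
()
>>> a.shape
(2, 2)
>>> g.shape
(2, 3)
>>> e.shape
(2,)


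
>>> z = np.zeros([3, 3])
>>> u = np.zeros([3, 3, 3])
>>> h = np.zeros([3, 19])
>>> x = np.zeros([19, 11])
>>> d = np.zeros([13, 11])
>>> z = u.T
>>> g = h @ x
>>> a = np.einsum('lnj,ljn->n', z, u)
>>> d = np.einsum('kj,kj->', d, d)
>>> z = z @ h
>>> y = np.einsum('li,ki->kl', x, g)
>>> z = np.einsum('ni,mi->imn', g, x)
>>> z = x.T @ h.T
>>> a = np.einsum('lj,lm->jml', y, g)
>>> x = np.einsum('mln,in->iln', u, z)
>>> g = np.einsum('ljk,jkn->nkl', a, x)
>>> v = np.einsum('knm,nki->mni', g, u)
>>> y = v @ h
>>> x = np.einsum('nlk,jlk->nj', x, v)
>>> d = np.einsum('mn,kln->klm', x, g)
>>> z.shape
(11, 3)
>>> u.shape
(3, 3, 3)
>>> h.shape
(3, 19)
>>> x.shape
(11, 19)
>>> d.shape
(3, 3, 11)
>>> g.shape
(3, 3, 19)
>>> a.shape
(19, 11, 3)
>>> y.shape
(19, 3, 19)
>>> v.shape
(19, 3, 3)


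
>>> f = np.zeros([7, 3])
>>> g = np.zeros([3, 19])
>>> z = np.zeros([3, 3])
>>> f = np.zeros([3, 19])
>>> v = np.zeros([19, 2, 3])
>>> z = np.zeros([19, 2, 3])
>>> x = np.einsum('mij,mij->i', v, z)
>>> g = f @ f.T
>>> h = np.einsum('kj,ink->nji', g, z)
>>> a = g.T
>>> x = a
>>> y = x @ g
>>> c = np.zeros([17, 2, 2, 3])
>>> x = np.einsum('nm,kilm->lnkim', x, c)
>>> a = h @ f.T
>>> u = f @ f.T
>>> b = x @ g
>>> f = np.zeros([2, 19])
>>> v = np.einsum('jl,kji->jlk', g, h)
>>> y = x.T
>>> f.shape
(2, 19)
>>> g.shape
(3, 3)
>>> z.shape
(19, 2, 3)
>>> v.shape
(3, 3, 2)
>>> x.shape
(2, 3, 17, 2, 3)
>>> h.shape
(2, 3, 19)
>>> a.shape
(2, 3, 3)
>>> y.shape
(3, 2, 17, 3, 2)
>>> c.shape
(17, 2, 2, 3)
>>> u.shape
(3, 3)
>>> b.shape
(2, 3, 17, 2, 3)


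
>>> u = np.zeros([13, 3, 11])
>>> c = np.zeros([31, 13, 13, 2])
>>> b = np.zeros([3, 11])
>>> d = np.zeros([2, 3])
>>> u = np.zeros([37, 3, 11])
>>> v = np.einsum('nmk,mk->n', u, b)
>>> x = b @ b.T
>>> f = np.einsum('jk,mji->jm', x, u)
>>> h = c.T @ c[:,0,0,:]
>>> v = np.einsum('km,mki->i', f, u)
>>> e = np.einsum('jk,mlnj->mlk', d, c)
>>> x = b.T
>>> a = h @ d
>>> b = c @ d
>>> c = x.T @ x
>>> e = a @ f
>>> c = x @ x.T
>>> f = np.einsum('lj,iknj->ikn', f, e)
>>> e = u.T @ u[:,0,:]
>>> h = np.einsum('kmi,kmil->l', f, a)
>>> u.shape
(37, 3, 11)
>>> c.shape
(11, 11)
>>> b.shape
(31, 13, 13, 3)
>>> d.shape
(2, 3)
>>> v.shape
(11,)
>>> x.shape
(11, 3)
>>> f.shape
(2, 13, 13)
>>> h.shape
(3,)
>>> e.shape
(11, 3, 11)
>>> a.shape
(2, 13, 13, 3)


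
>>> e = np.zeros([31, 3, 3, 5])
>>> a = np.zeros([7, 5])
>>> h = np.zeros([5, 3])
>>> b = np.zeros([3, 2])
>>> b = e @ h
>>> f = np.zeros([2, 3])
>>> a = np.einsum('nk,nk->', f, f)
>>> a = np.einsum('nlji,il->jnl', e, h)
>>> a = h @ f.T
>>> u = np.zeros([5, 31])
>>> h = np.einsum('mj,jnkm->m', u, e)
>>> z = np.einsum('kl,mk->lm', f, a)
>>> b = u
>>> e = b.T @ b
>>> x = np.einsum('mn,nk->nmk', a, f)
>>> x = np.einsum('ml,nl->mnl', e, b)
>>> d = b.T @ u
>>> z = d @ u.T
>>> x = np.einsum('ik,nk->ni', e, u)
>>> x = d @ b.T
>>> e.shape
(31, 31)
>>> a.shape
(5, 2)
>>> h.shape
(5,)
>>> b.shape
(5, 31)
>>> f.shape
(2, 3)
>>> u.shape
(5, 31)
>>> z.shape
(31, 5)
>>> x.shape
(31, 5)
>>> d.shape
(31, 31)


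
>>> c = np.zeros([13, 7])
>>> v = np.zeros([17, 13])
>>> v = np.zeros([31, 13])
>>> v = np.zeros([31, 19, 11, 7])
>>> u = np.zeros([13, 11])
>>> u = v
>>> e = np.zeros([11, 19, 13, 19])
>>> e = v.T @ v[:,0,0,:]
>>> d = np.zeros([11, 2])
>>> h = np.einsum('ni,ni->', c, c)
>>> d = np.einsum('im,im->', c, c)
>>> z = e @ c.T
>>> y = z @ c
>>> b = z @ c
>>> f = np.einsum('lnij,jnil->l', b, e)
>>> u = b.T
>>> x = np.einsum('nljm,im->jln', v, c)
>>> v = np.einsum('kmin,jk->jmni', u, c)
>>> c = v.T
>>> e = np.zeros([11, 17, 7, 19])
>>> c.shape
(11, 7, 19, 13)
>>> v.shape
(13, 19, 7, 11)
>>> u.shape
(7, 19, 11, 7)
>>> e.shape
(11, 17, 7, 19)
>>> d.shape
()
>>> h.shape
()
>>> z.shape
(7, 11, 19, 13)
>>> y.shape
(7, 11, 19, 7)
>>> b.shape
(7, 11, 19, 7)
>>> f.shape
(7,)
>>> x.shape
(11, 19, 31)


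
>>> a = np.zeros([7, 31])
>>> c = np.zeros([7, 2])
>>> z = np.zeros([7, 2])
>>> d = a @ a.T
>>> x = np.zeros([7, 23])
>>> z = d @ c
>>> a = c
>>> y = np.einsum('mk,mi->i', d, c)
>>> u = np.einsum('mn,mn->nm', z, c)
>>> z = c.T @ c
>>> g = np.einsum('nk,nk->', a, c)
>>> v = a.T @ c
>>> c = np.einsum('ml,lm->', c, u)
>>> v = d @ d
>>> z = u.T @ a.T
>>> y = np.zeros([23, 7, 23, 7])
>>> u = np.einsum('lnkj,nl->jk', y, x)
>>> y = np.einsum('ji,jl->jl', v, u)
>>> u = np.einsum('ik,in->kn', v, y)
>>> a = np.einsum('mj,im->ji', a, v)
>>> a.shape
(2, 7)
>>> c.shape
()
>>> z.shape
(7, 7)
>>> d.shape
(7, 7)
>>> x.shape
(7, 23)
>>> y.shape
(7, 23)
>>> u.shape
(7, 23)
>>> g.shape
()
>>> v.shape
(7, 7)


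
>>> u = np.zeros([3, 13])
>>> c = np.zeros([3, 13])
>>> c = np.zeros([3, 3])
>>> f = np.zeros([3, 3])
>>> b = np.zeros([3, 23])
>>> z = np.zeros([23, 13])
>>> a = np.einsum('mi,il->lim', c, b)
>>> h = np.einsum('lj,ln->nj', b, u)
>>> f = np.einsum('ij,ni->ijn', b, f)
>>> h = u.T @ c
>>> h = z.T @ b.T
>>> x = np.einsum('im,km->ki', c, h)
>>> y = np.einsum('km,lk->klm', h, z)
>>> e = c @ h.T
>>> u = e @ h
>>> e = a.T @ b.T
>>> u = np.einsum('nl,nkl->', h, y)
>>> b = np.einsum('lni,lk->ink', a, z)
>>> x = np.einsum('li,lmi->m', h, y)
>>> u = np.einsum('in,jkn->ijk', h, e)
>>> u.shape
(13, 3, 3)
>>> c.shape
(3, 3)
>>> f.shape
(3, 23, 3)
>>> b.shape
(3, 3, 13)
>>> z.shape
(23, 13)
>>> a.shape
(23, 3, 3)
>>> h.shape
(13, 3)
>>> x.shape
(23,)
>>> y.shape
(13, 23, 3)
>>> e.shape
(3, 3, 3)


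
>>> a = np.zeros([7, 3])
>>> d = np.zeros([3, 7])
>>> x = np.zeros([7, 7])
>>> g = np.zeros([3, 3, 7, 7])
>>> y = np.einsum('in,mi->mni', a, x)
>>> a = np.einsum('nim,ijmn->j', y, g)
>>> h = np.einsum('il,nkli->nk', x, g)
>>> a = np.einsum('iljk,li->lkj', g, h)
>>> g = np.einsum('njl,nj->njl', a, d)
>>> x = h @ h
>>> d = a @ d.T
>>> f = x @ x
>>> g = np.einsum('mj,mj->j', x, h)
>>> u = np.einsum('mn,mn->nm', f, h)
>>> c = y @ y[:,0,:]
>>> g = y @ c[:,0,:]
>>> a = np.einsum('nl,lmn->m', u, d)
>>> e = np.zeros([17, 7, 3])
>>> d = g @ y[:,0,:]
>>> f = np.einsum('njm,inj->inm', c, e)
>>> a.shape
(7,)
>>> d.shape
(7, 3, 7)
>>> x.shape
(3, 3)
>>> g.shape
(7, 3, 7)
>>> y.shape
(7, 3, 7)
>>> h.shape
(3, 3)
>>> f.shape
(17, 7, 7)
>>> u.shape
(3, 3)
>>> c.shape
(7, 3, 7)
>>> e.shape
(17, 7, 3)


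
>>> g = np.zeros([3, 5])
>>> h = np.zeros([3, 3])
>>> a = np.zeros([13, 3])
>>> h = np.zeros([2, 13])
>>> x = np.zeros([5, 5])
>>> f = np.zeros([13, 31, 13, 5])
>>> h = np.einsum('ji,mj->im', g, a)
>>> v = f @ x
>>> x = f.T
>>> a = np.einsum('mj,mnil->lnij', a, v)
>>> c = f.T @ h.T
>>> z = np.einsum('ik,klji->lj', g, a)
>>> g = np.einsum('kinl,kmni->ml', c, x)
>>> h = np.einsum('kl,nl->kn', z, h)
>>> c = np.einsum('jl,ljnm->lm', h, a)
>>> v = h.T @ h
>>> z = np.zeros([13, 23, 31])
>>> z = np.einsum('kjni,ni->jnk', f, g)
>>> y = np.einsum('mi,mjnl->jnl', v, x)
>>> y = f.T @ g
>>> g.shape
(13, 5)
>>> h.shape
(31, 5)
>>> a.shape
(5, 31, 13, 3)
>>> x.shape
(5, 13, 31, 13)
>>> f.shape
(13, 31, 13, 5)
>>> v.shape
(5, 5)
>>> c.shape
(5, 3)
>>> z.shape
(31, 13, 13)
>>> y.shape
(5, 13, 31, 5)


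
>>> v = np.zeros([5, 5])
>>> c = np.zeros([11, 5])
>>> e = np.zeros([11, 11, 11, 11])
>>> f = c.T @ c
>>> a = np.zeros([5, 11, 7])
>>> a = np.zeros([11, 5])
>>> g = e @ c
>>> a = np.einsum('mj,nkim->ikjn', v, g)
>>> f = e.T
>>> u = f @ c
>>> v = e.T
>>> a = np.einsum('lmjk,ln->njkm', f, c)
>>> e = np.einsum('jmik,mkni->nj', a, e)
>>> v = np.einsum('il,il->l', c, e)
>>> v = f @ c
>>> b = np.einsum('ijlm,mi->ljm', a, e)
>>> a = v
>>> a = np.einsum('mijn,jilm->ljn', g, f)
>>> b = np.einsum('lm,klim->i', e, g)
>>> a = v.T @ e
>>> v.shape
(11, 11, 11, 5)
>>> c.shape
(11, 5)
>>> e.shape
(11, 5)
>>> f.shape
(11, 11, 11, 11)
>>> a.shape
(5, 11, 11, 5)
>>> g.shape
(11, 11, 11, 5)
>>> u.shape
(11, 11, 11, 5)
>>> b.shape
(11,)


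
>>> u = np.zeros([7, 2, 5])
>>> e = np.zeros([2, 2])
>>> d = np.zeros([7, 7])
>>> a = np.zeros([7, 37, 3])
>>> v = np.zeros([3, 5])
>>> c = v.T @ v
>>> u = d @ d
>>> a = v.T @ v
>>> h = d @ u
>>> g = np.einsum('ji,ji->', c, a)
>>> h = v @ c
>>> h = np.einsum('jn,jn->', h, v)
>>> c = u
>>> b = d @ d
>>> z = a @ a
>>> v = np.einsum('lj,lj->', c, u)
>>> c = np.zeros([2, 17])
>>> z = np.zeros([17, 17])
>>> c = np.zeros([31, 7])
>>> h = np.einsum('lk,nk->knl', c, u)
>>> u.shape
(7, 7)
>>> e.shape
(2, 2)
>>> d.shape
(7, 7)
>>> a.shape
(5, 5)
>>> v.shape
()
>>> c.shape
(31, 7)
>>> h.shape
(7, 7, 31)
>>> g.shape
()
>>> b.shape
(7, 7)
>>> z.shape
(17, 17)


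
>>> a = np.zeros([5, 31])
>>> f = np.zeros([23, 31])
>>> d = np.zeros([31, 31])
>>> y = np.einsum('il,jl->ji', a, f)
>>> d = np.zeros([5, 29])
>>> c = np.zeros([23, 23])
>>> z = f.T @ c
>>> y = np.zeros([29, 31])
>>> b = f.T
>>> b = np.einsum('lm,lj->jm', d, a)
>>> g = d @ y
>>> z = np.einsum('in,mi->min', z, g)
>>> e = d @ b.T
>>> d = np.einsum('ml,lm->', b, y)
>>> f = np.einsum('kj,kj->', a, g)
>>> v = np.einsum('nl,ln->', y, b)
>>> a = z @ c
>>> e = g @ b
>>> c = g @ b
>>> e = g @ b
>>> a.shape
(5, 31, 23)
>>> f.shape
()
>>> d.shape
()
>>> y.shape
(29, 31)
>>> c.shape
(5, 29)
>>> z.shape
(5, 31, 23)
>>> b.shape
(31, 29)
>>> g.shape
(5, 31)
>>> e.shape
(5, 29)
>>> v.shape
()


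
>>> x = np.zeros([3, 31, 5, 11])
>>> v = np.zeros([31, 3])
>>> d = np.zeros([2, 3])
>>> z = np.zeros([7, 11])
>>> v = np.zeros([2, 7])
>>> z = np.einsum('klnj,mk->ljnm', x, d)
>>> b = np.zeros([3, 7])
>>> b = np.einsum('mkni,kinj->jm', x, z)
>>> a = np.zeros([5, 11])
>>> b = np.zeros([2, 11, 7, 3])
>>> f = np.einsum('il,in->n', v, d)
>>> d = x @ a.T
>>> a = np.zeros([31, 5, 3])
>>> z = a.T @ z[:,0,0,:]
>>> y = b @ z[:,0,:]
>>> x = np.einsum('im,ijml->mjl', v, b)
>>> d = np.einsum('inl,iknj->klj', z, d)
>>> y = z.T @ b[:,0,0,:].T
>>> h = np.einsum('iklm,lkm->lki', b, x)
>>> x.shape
(7, 11, 3)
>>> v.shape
(2, 7)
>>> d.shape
(31, 2, 5)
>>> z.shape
(3, 5, 2)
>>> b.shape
(2, 11, 7, 3)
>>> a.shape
(31, 5, 3)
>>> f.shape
(3,)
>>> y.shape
(2, 5, 2)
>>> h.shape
(7, 11, 2)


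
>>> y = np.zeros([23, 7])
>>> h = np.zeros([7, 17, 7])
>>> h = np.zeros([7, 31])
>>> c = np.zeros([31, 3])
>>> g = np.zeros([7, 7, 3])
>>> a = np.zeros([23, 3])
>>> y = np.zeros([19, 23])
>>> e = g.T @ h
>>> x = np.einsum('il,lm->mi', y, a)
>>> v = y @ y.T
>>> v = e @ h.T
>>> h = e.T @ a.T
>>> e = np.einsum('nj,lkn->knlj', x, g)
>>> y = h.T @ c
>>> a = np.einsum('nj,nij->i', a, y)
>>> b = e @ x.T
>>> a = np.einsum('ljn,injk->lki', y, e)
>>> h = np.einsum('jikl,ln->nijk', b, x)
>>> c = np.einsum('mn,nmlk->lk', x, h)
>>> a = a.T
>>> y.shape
(23, 7, 3)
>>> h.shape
(19, 3, 7, 7)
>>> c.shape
(7, 7)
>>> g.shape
(7, 7, 3)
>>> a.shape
(7, 19, 23)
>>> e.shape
(7, 3, 7, 19)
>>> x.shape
(3, 19)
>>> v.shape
(3, 7, 7)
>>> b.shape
(7, 3, 7, 3)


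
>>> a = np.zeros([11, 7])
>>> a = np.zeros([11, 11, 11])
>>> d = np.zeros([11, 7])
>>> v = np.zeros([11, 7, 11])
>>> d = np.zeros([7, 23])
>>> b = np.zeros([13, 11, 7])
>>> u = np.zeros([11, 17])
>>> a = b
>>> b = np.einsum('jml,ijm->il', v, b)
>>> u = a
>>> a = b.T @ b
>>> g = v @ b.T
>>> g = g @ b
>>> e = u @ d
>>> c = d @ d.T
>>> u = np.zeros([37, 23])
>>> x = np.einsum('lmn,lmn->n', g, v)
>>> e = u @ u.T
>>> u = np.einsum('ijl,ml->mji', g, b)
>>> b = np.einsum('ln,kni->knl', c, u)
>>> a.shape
(11, 11)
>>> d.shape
(7, 23)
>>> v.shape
(11, 7, 11)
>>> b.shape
(13, 7, 7)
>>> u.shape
(13, 7, 11)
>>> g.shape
(11, 7, 11)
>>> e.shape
(37, 37)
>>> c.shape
(7, 7)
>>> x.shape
(11,)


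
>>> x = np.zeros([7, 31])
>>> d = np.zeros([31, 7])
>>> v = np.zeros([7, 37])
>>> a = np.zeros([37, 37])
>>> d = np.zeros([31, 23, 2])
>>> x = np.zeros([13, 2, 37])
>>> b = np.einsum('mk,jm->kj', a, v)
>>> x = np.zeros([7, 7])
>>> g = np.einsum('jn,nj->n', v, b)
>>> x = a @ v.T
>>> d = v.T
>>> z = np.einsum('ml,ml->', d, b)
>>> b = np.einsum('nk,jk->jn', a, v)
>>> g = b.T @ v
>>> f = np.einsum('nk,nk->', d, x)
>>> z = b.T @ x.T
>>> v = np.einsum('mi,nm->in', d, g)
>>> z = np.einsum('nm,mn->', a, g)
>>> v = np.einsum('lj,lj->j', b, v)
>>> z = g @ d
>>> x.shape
(37, 7)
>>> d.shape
(37, 7)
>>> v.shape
(37,)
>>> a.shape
(37, 37)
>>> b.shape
(7, 37)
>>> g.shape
(37, 37)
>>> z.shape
(37, 7)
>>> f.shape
()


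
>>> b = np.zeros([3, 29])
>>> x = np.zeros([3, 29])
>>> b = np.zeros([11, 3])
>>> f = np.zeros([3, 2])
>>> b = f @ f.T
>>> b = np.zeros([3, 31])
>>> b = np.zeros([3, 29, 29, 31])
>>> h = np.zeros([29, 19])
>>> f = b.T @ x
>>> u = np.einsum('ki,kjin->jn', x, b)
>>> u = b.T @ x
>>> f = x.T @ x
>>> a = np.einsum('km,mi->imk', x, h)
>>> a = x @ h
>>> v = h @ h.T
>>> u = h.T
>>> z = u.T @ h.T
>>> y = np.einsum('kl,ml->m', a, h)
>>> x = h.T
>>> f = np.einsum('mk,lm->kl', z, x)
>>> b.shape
(3, 29, 29, 31)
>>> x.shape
(19, 29)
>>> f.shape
(29, 19)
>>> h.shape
(29, 19)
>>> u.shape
(19, 29)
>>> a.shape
(3, 19)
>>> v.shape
(29, 29)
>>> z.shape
(29, 29)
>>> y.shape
(29,)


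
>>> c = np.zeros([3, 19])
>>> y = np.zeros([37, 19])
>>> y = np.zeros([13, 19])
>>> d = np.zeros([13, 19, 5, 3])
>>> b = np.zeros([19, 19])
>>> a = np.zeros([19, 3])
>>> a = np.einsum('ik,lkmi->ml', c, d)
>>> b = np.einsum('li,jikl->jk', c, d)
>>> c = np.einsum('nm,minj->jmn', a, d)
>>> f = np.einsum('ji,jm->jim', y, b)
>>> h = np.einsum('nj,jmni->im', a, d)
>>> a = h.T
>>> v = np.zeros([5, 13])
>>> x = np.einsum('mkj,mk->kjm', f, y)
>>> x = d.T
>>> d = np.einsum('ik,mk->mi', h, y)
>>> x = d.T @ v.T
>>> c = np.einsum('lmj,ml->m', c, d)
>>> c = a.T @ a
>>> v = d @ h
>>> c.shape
(3, 3)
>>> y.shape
(13, 19)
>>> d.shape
(13, 3)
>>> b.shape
(13, 5)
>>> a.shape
(19, 3)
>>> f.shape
(13, 19, 5)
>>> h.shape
(3, 19)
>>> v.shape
(13, 19)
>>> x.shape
(3, 5)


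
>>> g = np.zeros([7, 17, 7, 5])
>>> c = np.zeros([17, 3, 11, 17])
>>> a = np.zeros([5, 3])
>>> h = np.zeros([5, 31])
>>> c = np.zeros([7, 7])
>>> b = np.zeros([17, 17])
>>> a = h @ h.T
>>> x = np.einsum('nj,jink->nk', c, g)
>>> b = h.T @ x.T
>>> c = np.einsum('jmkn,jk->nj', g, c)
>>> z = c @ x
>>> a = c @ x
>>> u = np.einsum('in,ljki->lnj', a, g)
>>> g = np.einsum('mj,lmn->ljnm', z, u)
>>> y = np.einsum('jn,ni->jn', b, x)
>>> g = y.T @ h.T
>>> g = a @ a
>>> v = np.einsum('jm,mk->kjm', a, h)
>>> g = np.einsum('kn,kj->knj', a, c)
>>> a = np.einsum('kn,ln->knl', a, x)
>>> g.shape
(5, 5, 7)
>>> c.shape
(5, 7)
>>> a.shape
(5, 5, 7)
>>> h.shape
(5, 31)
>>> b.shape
(31, 7)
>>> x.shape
(7, 5)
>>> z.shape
(5, 5)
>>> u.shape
(7, 5, 17)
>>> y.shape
(31, 7)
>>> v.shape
(31, 5, 5)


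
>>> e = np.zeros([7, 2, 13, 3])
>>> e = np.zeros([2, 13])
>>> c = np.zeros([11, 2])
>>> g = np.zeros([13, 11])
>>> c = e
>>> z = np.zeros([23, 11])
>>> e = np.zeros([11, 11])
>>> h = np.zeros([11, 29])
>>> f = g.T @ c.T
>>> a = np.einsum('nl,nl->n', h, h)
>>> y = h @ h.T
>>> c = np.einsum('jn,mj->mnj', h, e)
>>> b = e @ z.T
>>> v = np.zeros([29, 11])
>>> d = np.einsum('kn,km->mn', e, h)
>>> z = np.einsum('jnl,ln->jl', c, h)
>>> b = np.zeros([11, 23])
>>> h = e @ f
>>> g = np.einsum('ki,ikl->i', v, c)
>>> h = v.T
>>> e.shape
(11, 11)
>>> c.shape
(11, 29, 11)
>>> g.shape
(11,)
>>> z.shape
(11, 11)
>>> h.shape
(11, 29)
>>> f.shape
(11, 2)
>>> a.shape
(11,)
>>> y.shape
(11, 11)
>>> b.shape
(11, 23)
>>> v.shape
(29, 11)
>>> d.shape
(29, 11)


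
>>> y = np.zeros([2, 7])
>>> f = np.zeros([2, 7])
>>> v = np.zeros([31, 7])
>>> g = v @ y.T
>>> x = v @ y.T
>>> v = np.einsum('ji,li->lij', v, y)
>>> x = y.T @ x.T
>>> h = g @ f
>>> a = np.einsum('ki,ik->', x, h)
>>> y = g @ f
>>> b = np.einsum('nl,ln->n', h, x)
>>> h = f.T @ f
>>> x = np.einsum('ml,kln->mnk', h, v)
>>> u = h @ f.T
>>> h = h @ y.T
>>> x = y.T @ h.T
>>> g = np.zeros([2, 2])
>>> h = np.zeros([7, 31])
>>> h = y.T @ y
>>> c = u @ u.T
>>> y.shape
(31, 7)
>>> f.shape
(2, 7)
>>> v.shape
(2, 7, 31)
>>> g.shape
(2, 2)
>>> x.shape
(7, 7)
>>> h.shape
(7, 7)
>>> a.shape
()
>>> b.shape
(31,)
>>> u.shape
(7, 2)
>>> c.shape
(7, 7)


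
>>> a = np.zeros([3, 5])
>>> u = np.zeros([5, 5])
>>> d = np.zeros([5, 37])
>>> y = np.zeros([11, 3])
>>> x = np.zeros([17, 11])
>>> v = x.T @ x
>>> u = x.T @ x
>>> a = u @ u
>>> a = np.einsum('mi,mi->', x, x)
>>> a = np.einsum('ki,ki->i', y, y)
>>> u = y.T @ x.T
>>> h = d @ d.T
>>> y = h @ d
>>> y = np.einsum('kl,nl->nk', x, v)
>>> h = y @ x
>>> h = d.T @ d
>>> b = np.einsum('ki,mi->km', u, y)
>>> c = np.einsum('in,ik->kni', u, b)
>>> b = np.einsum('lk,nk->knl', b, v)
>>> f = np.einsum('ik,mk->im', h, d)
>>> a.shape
(3,)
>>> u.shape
(3, 17)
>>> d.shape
(5, 37)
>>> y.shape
(11, 17)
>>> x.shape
(17, 11)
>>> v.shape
(11, 11)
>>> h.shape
(37, 37)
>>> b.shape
(11, 11, 3)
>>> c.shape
(11, 17, 3)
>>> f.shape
(37, 5)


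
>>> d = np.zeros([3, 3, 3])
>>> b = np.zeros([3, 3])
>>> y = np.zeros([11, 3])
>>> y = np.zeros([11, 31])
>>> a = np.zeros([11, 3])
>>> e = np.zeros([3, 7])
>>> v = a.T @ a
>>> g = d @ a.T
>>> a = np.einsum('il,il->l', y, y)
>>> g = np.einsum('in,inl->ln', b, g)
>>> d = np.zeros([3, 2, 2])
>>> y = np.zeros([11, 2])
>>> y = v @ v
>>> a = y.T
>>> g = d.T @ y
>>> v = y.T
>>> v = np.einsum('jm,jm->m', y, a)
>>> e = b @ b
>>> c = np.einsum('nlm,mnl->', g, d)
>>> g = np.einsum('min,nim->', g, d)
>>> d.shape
(3, 2, 2)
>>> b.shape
(3, 3)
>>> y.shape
(3, 3)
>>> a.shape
(3, 3)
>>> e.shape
(3, 3)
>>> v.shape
(3,)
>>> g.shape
()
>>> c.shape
()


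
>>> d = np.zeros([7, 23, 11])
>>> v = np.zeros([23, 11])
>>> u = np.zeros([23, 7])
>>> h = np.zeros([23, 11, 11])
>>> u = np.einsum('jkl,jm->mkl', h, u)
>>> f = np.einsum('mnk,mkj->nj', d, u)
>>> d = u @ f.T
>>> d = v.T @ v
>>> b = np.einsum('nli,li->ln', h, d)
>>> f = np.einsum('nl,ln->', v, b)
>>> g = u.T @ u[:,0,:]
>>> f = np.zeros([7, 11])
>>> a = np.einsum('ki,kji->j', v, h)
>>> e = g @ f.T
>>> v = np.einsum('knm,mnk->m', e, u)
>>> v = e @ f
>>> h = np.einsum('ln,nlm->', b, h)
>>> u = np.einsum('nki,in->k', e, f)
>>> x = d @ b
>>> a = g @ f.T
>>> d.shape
(11, 11)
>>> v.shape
(11, 11, 11)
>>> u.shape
(11,)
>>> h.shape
()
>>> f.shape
(7, 11)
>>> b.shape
(11, 23)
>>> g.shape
(11, 11, 11)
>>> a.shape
(11, 11, 7)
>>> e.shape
(11, 11, 7)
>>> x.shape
(11, 23)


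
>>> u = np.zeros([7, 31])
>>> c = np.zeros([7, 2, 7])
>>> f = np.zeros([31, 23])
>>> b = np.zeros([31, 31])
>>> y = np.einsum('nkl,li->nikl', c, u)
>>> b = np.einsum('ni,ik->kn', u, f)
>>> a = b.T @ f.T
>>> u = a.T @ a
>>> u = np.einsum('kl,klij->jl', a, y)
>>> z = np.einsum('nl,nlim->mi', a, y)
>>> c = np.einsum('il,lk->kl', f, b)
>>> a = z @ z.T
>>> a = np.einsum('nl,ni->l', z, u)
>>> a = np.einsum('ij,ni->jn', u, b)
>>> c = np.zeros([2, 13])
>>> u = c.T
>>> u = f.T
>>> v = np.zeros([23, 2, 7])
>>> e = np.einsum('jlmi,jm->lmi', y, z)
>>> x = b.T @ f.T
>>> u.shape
(23, 31)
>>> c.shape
(2, 13)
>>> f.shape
(31, 23)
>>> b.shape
(23, 7)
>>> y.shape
(7, 31, 2, 7)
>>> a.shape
(31, 23)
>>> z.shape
(7, 2)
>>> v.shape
(23, 2, 7)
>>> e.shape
(31, 2, 7)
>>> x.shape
(7, 31)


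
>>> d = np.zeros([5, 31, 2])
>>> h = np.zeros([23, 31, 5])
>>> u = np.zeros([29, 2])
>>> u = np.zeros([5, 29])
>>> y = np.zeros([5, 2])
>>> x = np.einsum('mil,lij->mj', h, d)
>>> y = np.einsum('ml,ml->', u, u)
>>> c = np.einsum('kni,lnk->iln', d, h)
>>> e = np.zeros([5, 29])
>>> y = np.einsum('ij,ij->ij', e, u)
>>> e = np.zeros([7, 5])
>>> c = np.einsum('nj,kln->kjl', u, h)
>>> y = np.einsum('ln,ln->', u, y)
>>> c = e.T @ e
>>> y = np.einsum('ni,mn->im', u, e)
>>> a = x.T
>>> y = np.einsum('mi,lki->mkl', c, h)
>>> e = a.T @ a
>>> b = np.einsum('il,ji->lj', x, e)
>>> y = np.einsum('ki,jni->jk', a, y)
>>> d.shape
(5, 31, 2)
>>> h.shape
(23, 31, 5)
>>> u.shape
(5, 29)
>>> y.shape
(5, 2)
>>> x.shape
(23, 2)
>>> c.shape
(5, 5)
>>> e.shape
(23, 23)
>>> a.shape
(2, 23)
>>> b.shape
(2, 23)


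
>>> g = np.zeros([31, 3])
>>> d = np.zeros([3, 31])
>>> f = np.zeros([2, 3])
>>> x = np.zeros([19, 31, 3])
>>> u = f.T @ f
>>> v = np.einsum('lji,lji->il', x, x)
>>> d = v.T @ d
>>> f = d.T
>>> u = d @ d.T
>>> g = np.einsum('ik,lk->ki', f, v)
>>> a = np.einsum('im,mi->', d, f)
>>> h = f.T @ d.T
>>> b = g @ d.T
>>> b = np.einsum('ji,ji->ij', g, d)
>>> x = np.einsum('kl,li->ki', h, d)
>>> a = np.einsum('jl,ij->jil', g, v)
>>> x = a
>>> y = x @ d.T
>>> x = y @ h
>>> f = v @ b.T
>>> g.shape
(19, 31)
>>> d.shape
(19, 31)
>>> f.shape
(3, 31)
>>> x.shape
(19, 3, 19)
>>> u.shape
(19, 19)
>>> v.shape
(3, 19)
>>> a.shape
(19, 3, 31)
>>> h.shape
(19, 19)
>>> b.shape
(31, 19)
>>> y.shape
(19, 3, 19)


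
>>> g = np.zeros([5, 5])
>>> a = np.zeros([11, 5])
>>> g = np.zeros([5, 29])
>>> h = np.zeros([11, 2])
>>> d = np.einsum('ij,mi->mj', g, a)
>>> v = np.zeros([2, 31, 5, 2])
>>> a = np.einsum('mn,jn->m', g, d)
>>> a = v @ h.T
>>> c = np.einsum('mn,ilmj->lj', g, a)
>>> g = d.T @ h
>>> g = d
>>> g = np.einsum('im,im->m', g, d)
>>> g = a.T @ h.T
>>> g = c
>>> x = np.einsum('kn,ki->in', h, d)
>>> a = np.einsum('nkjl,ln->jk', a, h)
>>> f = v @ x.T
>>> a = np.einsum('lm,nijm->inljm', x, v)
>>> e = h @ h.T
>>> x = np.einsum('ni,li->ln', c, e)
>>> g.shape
(31, 11)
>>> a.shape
(31, 2, 29, 5, 2)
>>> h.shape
(11, 2)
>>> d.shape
(11, 29)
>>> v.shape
(2, 31, 5, 2)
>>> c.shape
(31, 11)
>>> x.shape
(11, 31)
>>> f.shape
(2, 31, 5, 29)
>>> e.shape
(11, 11)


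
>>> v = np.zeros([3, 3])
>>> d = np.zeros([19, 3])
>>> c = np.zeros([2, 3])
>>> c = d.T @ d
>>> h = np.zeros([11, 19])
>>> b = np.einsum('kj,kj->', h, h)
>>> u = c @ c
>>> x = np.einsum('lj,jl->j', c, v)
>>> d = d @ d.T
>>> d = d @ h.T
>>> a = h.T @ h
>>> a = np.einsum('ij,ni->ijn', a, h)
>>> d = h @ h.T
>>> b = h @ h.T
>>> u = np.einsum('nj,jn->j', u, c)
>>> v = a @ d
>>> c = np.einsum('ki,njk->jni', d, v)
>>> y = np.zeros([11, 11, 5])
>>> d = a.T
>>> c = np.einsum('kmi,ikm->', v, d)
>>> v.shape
(19, 19, 11)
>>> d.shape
(11, 19, 19)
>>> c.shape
()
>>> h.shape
(11, 19)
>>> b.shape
(11, 11)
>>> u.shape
(3,)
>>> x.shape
(3,)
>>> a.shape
(19, 19, 11)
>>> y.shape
(11, 11, 5)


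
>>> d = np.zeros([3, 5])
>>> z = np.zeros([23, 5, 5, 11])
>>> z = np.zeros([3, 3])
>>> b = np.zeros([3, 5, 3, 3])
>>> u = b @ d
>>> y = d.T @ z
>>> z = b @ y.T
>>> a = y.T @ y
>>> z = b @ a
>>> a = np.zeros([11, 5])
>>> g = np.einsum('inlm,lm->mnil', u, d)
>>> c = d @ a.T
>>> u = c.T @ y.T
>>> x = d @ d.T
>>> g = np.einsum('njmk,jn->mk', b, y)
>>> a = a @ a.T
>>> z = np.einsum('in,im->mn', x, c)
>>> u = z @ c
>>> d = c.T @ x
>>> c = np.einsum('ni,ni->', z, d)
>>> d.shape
(11, 3)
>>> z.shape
(11, 3)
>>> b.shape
(3, 5, 3, 3)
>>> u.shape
(11, 11)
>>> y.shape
(5, 3)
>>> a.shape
(11, 11)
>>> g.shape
(3, 3)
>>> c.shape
()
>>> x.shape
(3, 3)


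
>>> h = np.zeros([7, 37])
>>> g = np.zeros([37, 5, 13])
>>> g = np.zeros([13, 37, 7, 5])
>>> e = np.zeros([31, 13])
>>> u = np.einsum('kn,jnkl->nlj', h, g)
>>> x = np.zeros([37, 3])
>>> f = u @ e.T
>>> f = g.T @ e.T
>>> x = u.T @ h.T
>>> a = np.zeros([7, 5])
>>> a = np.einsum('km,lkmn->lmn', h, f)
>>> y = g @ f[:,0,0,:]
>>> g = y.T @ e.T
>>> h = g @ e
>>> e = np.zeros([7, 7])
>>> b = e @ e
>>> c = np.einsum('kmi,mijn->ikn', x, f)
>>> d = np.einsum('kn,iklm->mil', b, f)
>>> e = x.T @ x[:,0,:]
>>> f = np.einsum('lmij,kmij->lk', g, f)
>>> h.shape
(31, 7, 37, 13)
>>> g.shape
(31, 7, 37, 31)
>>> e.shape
(7, 5, 7)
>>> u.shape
(37, 5, 13)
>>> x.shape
(13, 5, 7)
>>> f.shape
(31, 5)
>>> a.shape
(5, 37, 31)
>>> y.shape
(13, 37, 7, 31)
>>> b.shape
(7, 7)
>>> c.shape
(7, 13, 31)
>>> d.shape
(31, 5, 37)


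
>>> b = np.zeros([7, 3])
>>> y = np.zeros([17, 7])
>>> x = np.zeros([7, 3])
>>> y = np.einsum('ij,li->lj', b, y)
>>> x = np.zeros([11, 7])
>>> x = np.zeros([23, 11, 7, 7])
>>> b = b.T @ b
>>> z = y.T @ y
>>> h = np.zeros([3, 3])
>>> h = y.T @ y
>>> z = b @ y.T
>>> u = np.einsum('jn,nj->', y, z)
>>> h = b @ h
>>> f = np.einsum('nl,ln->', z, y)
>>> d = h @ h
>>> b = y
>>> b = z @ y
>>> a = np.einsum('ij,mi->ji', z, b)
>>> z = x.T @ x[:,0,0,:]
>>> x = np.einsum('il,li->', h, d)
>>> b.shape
(3, 3)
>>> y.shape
(17, 3)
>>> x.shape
()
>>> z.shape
(7, 7, 11, 7)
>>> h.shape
(3, 3)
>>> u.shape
()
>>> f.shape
()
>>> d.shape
(3, 3)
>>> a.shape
(17, 3)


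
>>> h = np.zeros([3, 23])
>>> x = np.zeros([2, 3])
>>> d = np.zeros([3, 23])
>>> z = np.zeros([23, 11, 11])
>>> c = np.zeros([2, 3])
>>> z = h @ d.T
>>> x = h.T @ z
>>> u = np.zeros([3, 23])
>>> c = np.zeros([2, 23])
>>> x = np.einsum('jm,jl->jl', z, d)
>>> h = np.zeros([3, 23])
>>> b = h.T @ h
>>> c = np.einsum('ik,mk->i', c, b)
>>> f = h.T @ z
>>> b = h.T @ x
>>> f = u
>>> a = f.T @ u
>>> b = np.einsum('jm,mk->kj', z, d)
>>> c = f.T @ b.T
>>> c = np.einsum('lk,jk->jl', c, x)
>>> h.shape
(3, 23)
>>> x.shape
(3, 23)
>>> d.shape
(3, 23)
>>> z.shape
(3, 3)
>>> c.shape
(3, 23)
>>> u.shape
(3, 23)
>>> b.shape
(23, 3)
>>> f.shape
(3, 23)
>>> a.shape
(23, 23)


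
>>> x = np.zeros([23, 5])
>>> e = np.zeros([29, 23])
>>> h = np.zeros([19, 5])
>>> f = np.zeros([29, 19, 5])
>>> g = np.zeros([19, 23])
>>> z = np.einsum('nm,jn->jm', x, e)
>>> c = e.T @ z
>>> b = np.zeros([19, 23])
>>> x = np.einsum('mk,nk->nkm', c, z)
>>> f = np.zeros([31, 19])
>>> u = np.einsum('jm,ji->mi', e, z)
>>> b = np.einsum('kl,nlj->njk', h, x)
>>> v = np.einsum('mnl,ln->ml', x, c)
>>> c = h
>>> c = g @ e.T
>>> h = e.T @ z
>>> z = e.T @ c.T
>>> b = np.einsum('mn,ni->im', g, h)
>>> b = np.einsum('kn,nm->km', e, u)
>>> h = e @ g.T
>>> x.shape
(29, 5, 23)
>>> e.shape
(29, 23)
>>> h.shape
(29, 19)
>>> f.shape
(31, 19)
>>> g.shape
(19, 23)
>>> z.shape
(23, 19)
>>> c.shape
(19, 29)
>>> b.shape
(29, 5)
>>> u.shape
(23, 5)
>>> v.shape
(29, 23)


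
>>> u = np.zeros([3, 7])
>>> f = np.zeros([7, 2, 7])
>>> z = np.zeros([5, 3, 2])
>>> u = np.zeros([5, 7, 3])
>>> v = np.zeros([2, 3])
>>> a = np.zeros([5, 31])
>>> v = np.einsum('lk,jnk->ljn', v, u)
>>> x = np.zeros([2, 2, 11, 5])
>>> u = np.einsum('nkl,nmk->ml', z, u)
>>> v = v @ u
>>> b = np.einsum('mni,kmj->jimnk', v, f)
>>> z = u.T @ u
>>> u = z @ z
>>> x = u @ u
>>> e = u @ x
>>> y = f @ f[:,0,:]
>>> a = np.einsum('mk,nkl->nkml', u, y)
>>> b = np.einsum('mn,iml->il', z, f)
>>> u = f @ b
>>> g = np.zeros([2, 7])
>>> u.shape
(7, 2, 7)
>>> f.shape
(7, 2, 7)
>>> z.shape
(2, 2)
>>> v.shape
(2, 5, 2)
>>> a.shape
(7, 2, 2, 7)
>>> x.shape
(2, 2)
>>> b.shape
(7, 7)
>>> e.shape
(2, 2)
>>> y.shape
(7, 2, 7)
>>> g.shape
(2, 7)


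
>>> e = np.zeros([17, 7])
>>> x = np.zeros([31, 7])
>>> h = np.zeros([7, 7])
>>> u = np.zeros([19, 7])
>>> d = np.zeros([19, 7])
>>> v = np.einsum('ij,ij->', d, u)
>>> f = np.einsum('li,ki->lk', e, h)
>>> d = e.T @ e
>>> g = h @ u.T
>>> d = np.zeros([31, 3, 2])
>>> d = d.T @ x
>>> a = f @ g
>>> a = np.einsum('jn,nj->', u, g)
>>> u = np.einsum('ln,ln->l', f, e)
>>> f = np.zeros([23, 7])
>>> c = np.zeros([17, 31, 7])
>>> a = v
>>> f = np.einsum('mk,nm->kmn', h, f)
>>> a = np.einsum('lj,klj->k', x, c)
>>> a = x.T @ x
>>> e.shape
(17, 7)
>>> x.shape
(31, 7)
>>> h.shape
(7, 7)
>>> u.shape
(17,)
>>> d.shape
(2, 3, 7)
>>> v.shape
()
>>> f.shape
(7, 7, 23)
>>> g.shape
(7, 19)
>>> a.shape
(7, 7)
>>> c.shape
(17, 31, 7)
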